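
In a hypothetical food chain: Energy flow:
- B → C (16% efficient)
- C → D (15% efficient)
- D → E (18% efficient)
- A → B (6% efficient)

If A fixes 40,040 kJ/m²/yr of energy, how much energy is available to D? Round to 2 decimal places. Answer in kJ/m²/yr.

57.66 kJ/m²/yr

B: 40040 × 0.06 = 2402.4 kJ/m²/yr
C: 2402.4 × 0.16 = 384.384 kJ/m²/yr
D: 384.384 × 0.15 = 57.6576 kJ/m²/yr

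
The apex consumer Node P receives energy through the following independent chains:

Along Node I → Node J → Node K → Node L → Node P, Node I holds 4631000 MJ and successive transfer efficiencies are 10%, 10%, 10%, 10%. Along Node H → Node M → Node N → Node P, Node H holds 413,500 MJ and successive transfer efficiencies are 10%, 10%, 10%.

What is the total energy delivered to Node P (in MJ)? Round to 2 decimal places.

876.60 MJ

Via Node I: 4631000 × 0.1 × 0.1 × 0.1 × 0.1 = 463.1 MJ
Via Node H: 413500 × 0.1 × 0.1 × 0.1 = 413.5 MJ
Total at Node P: 463.1 + 413.5 = 876.6 MJ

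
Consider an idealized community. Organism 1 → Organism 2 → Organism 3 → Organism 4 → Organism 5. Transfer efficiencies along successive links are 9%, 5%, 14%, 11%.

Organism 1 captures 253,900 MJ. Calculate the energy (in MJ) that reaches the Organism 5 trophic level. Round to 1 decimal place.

17.6 MJ

Organism 2: 253900 × 0.09 = 22851 MJ
Organism 3: 22851 × 0.05 = 1142.55 MJ
Organism 4: 1142.55 × 0.14 = 159.957 MJ
Organism 5: 159.957 × 0.11 = 17.59527 MJ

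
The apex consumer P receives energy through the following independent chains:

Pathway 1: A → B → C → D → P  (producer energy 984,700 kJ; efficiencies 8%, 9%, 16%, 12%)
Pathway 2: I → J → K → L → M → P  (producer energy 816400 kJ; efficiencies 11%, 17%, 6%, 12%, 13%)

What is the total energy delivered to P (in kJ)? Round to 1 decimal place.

Pathway 1: 984700 × 0.08 × 0.09 × 0.16 × 0.12 = 136.124928 kJ
Pathway 2: 816400 × 0.11 × 0.17 × 0.06 × 0.12 × 0.13 = 14.28961248 kJ
Total at P: 136.124928 + 14.28961248 = 150.41454048 kJ

150.4 kJ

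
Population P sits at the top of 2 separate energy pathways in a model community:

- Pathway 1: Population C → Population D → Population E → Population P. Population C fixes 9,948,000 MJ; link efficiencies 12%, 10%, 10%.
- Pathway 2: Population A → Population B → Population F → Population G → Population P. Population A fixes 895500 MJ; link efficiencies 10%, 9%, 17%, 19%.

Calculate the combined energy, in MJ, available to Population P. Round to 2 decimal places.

12197.92 MJ

Pathway 1: 9948000 × 0.12 × 0.1 × 0.1 = 11937.6 MJ
Pathway 2: 895500 × 0.1 × 0.09 × 0.17 × 0.19 = 260.32185 MJ
Total at Population P: 11937.6 + 260.32185 = 12197.92185 MJ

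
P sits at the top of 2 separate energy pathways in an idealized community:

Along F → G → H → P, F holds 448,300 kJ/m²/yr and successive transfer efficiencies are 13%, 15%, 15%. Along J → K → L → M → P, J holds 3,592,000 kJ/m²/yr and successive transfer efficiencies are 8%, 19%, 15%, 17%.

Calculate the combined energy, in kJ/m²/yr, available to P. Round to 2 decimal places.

Via F: 448300 × 0.13 × 0.15 × 0.15 = 1311.2775 kJ/m²/yr
Via J: 3592000 × 0.08 × 0.19 × 0.15 × 0.17 = 1392.2592 kJ/m²/yr
Total at P: 1311.2775 + 1392.2592 = 2703.5367 kJ/m²/yr

2703.54 kJ/m²/yr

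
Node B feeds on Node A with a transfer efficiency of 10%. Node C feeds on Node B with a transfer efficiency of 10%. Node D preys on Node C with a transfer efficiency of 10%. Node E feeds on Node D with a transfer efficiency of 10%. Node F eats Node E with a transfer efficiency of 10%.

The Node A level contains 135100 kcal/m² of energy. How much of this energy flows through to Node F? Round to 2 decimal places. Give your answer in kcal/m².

Node B: 135100 × 0.1 = 13510 kcal/m²
Node C: 13510 × 0.1 = 1351 kcal/m²
Node D: 1351 × 0.1 = 135.1 kcal/m²
Node E: 135.1 × 0.1 = 13.51 kcal/m²
Node F: 13.51 × 0.1 = 1.351 kcal/m²

1.35 kcal/m²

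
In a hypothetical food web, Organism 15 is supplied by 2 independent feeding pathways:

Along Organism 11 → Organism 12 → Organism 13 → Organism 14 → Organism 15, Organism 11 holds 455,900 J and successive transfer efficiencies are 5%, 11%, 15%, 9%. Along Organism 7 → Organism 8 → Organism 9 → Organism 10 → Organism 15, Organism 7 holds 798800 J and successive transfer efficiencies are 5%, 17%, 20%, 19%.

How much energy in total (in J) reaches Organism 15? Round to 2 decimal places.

291.86 J

Via Organism 11: 455900 × 0.05 × 0.11 × 0.15 × 0.09 = 33.850575 J
Via Organism 7: 798800 × 0.05 × 0.17 × 0.2 × 0.19 = 258.0124 J
Total at Organism 15: 33.850575 + 258.0124 = 291.862975 J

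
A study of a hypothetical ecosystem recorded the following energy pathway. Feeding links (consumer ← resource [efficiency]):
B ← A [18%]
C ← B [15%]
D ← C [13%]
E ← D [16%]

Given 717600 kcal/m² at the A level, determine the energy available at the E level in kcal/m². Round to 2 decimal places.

B: 717600 × 0.18 = 129168 kcal/m²
C: 129168 × 0.15 = 19375.2 kcal/m²
D: 19375.2 × 0.13 = 2518.776 kcal/m²
E: 2518.776 × 0.16 = 403.00416 kcal/m²

403.00 kcal/m²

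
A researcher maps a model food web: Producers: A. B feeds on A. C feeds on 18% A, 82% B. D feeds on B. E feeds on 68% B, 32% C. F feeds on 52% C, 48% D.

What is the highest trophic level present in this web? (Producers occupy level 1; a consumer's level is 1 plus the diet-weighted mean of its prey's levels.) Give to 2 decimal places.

B: 1 + 1 = 2
C: 1 + (0.18×1 + 0.82×2) = 2.82
D: 1 + 2 = 3
E: 1 + (0.68×2 + 0.32×2.82) = 3.2624
F: 1 + (0.52×2.82 + 0.48×3) = 3.9064

3.91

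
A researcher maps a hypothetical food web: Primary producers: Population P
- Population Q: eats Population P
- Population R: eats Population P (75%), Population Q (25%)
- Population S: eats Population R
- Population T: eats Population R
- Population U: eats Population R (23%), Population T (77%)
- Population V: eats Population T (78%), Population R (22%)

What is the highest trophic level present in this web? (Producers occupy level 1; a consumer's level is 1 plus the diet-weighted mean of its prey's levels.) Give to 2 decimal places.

Population Q: 1 + 1 = 2
Population R: 1 + (0.75×1 + 0.25×2) = 2.25
Population S: 1 + 2.25 = 3.25
Population T: 1 + 2.25 = 3.25
Population U: 1 + (0.23×2.25 + 0.77×3.25) = 4.02
Population V: 1 + (0.78×3.25 + 0.22×2.25) = 4.03

4.03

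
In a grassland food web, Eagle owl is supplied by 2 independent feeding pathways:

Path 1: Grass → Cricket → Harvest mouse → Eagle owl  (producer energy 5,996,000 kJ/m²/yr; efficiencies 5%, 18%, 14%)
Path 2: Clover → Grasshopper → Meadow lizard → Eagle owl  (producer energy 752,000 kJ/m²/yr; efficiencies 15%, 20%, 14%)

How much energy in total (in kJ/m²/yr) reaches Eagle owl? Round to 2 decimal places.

Path 1: 5996000 × 0.05 × 0.18 × 0.14 = 7554.96 kJ/m²/yr
Path 2: 752000 × 0.15 × 0.2 × 0.14 = 3158.4 kJ/m²/yr
Total at Eagle owl: 7554.96 + 3158.4 = 10713.36 kJ/m²/yr

10713.36 kJ/m²/yr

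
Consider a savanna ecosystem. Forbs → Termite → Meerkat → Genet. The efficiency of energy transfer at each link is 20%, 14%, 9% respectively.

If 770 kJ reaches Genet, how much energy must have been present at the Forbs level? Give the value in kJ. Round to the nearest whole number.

305556 kJ

Cumulative transfer efficiency: 0.2 × 0.14 × 0.09 = 0.00252
Forbs energy = 770 / 0.00252 = 305556 kJ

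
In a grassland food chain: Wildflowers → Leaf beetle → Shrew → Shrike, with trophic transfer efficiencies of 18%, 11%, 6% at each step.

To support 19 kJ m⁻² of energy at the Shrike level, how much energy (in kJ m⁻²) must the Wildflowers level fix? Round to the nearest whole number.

15993 kJ m⁻²

Cumulative transfer efficiency: 0.18 × 0.11 × 0.06 = 0.001188
Wildflowers energy = 19 / 0.001188 = 15993 kJ m⁻²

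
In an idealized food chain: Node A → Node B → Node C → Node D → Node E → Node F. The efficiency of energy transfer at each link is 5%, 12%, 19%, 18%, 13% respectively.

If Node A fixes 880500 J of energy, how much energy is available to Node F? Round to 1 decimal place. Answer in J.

Node B: 880500 × 0.05 = 44025 J
Node C: 44025 × 0.12 = 5283 J
Node D: 5283 × 0.19 = 1003.77 J
Node E: 1003.77 × 0.18 = 180.6786 J
Node F: 180.6786 × 0.13 = 23.488218 J

23.5 J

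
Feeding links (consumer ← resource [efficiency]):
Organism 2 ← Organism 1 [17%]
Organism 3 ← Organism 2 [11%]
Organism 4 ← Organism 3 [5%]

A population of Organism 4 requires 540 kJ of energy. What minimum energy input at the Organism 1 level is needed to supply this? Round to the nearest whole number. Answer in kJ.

577540 kJ

Cumulative transfer efficiency: 0.17 × 0.11 × 0.05 = 0.000935
Organism 1 energy = 540 / 0.000935 = 577540 kJ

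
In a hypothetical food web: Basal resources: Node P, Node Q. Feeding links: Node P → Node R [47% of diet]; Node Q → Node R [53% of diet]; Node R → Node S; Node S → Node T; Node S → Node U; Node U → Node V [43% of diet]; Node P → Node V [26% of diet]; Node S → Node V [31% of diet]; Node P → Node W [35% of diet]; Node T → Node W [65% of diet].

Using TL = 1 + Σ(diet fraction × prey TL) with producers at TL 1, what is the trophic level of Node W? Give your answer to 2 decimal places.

3.95

Node R: 1 + (0.47×1 + 0.53×1) = 2
Node S: 1 + 2 = 3
Node T: 1 + 3 = 4
Node U: 1 + 3 = 4
Node V: 1 + (0.43×4 + 0.26×1 + 0.31×3) = 3.91
Node W: 1 + (0.35×1 + 0.65×4) = 3.95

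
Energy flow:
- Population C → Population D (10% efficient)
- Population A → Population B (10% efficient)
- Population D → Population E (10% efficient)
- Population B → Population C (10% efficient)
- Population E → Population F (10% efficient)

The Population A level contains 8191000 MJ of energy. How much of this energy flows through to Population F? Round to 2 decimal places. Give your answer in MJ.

81.91 MJ

Population B: 8191000 × 0.1 = 819100 MJ
Population C: 819100 × 0.1 = 81910 MJ
Population D: 81910 × 0.1 = 8191 MJ
Population E: 8191 × 0.1 = 819.1 MJ
Population F: 819.1 × 0.1 = 81.91 MJ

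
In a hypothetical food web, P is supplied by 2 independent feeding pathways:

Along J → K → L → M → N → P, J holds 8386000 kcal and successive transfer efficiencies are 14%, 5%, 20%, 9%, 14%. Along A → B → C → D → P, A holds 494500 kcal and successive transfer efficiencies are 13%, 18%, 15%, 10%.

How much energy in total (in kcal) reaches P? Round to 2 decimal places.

321.50 kcal

Via J: 8386000 × 0.14 × 0.05 × 0.2 × 0.09 × 0.14 = 147.92904 kcal
Via A: 494500 × 0.13 × 0.18 × 0.15 × 0.1 = 173.5695 kcal
Total at P: 147.92904 + 173.5695 = 321.49854 kcal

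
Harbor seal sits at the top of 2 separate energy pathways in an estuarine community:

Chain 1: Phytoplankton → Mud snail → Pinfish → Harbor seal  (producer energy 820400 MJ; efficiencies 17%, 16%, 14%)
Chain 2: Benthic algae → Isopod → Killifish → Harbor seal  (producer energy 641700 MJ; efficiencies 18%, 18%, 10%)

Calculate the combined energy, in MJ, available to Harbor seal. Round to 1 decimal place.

5203.2 MJ

Chain 1: 820400 × 0.17 × 0.16 × 0.14 = 3124.0832 MJ
Chain 2: 641700 × 0.18 × 0.18 × 0.1 = 2079.108 MJ
Total at Harbor seal: 3124.0832 + 2079.108 = 5203.1912 MJ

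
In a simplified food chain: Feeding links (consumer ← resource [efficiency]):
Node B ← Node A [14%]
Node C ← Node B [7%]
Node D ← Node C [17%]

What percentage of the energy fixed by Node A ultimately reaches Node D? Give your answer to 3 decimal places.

0.167%

Product of link efficiencies: 0.14 × 0.07 × 0.17 = 0.001666
As a percentage: 0.001666 × 100 = 0.167%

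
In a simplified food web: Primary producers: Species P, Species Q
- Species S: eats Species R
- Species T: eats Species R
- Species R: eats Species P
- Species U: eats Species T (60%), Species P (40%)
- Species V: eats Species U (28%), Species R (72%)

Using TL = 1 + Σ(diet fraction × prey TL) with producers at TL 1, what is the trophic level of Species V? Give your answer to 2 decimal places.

Species R: 1 + 1 = 2
Species S: 1 + 2 = 3
Species T: 1 + 2 = 3
Species U: 1 + (0.6×3 + 0.4×1) = 3.2
Species V: 1 + (0.28×3.2 + 0.72×2) = 3.336

3.34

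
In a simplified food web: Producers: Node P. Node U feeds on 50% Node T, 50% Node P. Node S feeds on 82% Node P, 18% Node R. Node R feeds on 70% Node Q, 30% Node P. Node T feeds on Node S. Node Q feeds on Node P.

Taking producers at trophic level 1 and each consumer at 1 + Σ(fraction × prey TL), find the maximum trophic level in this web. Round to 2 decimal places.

3.31

Node Q: 1 + 1 = 2
Node R: 1 + (0.7×2 + 0.3×1) = 2.7
Node S: 1 + (0.82×1 + 0.18×2.7) = 2.306
Node T: 1 + 2.306 = 3.306
Node U: 1 + (0.5×3.306 + 0.5×1) = 3.153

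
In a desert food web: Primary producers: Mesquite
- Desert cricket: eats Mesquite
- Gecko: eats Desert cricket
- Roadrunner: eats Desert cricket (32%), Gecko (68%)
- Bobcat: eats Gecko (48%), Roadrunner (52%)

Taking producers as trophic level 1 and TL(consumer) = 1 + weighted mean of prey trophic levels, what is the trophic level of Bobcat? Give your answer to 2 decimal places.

4.35

Desert cricket: 1 + 1 = 2
Gecko: 1 + 2 = 3
Roadrunner: 1 + (0.32×2 + 0.68×3) = 3.68
Bobcat: 1 + (0.48×3 + 0.52×3.68) = 4.3536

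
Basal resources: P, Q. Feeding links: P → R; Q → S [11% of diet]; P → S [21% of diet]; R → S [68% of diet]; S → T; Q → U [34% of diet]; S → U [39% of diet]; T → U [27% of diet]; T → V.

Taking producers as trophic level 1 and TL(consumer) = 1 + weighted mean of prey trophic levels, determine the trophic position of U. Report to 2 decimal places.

R: 1 + 1 = 2
S: 1 + (0.11×1 + 0.21×1 + 0.68×2) = 2.68
T: 1 + 2.68 = 3.68
U: 1 + (0.34×1 + 0.39×2.68 + 0.27×3.68) = 3.3788
V: 1 + 3.68 = 4.68

3.38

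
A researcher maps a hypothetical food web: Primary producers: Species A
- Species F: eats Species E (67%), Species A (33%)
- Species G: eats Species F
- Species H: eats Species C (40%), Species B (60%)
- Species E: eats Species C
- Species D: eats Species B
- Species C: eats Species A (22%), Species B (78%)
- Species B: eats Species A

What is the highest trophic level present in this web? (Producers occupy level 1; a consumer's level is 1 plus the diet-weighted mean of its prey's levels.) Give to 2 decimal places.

4.86

Species B: 1 + 1 = 2
Species C: 1 + (0.22×1 + 0.78×2) = 2.78
Species D: 1 + 2 = 3
Species E: 1 + 2.78 = 3.78
Species F: 1 + (0.67×3.78 + 0.33×1) = 3.8626
Species G: 1 + 3.8626 = 4.8626
Species H: 1 + (0.4×2.78 + 0.6×2) = 3.312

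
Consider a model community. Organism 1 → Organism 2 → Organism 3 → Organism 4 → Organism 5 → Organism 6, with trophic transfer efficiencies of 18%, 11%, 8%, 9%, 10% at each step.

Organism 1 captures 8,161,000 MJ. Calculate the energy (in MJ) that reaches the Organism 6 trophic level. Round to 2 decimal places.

Organism 2: 8161000 × 0.18 = 1468980 MJ
Organism 3: 1468980 × 0.11 = 161587.8 MJ
Organism 4: 161587.8 × 0.08 = 12927.024 MJ
Organism 5: 12927.024 × 0.09 = 1163.43216 MJ
Organism 6: 1163.43216 × 0.1 = 116.343216 MJ

116.34 MJ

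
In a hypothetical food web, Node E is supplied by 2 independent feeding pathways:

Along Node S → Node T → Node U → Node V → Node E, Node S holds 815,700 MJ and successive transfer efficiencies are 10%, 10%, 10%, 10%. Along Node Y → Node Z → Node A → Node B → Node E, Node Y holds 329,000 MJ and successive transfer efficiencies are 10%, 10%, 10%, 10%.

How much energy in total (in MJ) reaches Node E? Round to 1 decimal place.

Via Node S: 815700 × 0.1 × 0.1 × 0.1 × 0.1 = 81.57 MJ
Via Node Y: 329000 × 0.1 × 0.1 × 0.1 × 0.1 = 32.9 MJ
Total at Node E: 81.57 + 32.9 = 114.47 MJ

114.5 MJ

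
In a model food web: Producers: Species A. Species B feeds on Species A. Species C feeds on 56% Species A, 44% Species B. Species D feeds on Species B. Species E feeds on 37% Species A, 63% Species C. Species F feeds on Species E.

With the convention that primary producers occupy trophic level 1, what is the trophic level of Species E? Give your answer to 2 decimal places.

2.91

Species B: 1 + 1 = 2
Species C: 1 + (0.56×1 + 0.44×2) = 2.44
Species D: 1 + 2 = 3
Species E: 1 + (0.37×1 + 0.63×2.44) = 2.9072
Species F: 1 + 2.9072 = 3.9072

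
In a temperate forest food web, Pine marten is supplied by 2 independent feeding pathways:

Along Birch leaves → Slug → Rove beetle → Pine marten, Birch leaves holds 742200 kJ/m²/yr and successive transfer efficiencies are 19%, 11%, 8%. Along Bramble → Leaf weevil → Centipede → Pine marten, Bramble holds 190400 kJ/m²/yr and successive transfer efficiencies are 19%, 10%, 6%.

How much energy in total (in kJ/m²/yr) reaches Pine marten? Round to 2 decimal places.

Via Birch leaves: 742200 × 0.19 × 0.11 × 0.08 = 1240.9584 kJ/m²/yr
Via Bramble: 190400 × 0.19 × 0.1 × 0.06 = 217.056 kJ/m²/yr
Total at Pine marten: 1240.9584 + 217.056 = 1458.0144 kJ/m²/yr

1458.01 kJ/m²/yr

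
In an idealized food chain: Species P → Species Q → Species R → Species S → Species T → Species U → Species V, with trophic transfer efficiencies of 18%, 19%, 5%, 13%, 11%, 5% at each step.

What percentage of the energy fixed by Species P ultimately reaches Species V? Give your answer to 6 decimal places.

0.000122%

Product of link efficiencies: 0.18 × 0.19 × 0.05 × 0.13 × 0.11 × 0.05 = 0.00000122265
As a percentage: 0.00000122265 × 100 = 0.000122%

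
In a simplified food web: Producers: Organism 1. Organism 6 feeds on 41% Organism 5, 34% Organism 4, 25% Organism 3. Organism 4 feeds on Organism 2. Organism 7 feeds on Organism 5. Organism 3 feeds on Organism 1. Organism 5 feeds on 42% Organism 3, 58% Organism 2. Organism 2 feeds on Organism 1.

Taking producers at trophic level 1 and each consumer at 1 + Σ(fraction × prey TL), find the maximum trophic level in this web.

Organism 2: 1 + 1 = 2
Organism 3: 1 + 1 = 2
Organism 4: 1 + 2 = 3
Organism 5: 1 + (0.42×2 + 0.58×2) = 3
Organism 6: 1 + (0.41×3 + 0.34×3 + 0.25×2) = 3.75
Organism 7: 1 + 3 = 4

4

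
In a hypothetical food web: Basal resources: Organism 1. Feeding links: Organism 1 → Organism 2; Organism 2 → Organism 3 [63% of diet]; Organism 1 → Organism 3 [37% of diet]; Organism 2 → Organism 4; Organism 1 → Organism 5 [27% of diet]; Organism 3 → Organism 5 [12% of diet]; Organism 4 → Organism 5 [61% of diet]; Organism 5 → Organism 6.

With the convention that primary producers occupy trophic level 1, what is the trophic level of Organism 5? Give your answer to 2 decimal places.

3.42

Organism 2: 1 + 1 = 2
Organism 3: 1 + (0.63×2 + 0.37×1) = 2.63
Organism 4: 1 + 2 = 3
Organism 5: 1 + (0.27×1 + 0.12×2.63 + 0.61×3) = 3.4156
Organism 6: 1 + 3.4156 = 4.4156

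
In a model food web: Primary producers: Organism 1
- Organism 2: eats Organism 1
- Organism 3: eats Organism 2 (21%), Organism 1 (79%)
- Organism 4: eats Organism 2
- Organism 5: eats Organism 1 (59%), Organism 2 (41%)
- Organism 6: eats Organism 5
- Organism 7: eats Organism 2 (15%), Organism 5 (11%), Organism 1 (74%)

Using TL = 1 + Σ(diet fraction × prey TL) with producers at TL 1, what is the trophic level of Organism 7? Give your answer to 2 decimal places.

Organism 2: 1 + 1 = 2
Organism 3: 1 + (0.21×2 + 0.79×1) = 2.21
Organism 4: 1 + 2 = 3
Organism 5: 1 + (0.59×1 + 0.41×2) = 2.41
Organism 6: 1 + 2.41 = 3.41
Organism 7: 1 + (0.15×2 + 0.11×2.41 + 0.74×1) = 2.3051

2.31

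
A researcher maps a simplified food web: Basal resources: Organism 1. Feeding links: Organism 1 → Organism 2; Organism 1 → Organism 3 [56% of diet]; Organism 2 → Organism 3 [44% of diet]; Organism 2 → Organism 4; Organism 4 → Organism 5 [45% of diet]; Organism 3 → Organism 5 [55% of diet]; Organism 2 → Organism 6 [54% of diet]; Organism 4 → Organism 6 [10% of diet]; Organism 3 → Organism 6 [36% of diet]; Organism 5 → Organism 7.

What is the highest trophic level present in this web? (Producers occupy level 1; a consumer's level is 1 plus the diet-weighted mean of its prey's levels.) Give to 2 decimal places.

Organism 2: 1 + 1 = 2
Organism 3: 1 + (0.56×1 + 0.44×2) = 2.44
Organism 4: 1 + 2 = 3
Organism 5: 1 + (0.45×3 + 0.55×2.44) = 3.692
Organism 6: 1 + (0.54×2 + 0.1×3 + 0.36×2.44) = 3.2584
Organism 7: 1 + 3.692 = 4.692

4.69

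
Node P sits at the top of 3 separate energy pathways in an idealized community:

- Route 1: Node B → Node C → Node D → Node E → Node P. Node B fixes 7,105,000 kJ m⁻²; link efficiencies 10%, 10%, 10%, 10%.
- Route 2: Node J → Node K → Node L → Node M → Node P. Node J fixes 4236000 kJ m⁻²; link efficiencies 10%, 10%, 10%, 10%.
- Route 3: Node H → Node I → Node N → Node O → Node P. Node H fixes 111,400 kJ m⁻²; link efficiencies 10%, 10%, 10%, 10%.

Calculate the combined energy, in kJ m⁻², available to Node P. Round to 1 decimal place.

1145.2 kJ m⁻²

Route 1: 7105000 × 0.1 × 0.1 × 0.1 × 0.1 = 710.5 kJ m⁻²
Route 2: 4236000 × 0.1 × 0.1 × 0.1 × 0.1 = 423.6 kJ m⁻²
Route 3: 111400 × 0.1 × 0.1 × 0.1 × 0.1 = 11.14 kJ m⁻²
Total at Node P: 710.5 + 423.6 + 11.14 = 1145.24 kJ m⁻²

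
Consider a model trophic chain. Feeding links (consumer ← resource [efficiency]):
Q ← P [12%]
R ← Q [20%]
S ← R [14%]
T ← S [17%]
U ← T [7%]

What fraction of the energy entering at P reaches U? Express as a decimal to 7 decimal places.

Product of link efficiencies: 0.12 × 0.2 × 0.14 × 0.17 × 0.07 = 0.000039984

0.0000400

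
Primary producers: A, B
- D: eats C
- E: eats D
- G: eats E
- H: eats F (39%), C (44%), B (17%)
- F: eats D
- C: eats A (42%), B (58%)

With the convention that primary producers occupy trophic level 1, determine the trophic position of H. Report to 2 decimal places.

C: 1 + (0.42×1 + 0.58×1) = 2
D: 1 + 2 = 3
E: 1 + 3 = 4
F: 1 + 3 = 4
G: 1 + 4 = 5
H: 1 + (0.39×4 + 0.44×2 + 0.17×1) = 3.61

3.61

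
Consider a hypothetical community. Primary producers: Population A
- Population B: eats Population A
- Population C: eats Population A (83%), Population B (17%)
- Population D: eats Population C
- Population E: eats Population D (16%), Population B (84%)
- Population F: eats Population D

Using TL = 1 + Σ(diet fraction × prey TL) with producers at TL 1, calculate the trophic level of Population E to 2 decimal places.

Population B: 1 + 1 = 2
Population C: 1 + (0.83×1 + 0.17×2) = 2.17
Population D: 1 + 2.17 = 3.17
Population E: 1 + (0.16×3.17 + 0.84×2) = 3.1872
Population F: 1 + 3.17 = 4.17

3.19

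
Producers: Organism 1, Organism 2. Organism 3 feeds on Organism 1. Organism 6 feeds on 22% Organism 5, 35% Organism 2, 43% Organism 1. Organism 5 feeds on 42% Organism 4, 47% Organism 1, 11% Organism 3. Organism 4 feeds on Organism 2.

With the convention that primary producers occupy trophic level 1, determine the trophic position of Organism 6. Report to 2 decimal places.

Organism 3: 1 + 1 = 2
Organism 4: 1 + 1 = 2
Organism 5: 1 + (0.42×2 + 0.47×1 + 0.11×2) = 2.53
Organism 6: 1 + (0.22×2.53 + 0.35×1 + 0.43×1) = 2.3366

2.34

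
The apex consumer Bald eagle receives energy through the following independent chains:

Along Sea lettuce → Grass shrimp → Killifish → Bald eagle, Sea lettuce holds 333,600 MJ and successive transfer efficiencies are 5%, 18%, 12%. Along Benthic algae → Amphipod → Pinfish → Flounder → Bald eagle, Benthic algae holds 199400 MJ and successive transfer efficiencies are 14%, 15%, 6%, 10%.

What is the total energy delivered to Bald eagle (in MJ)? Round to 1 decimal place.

385.4 MJ

Via Sea lettuce: 333600 × 0.05 × 0.18 × 0.12 = 360.288 MJ
Via Benthic algae: 199400 × 0.14 × 0.15 × 0.06 × 0.1 = 25.1244 MJ
Total at Bald eagle: 360.288 + 25.1244 = 385.4124 MJ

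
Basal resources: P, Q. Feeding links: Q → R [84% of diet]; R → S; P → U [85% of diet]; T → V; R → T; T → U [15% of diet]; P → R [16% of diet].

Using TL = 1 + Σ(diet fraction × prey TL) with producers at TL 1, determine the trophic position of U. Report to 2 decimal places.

2.30

R: 1 + (0.84×1 + 0.16×1) = 2
S: 1 + 2 = 3
T: 1 + 2 = 3
U: 1 + (0.15×3 + 0.85×1) = 2.3
V: 1 + 3 = 4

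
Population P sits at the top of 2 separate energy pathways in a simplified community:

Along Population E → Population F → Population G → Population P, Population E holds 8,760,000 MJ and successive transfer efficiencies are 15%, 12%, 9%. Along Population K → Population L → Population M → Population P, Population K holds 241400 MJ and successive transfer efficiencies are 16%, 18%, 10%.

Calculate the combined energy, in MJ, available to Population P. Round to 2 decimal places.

Via Population E: 8760000 × 0.15 × 0.12 × 0.09 = 14191.2 MJ
Via Population K: 241400 × 0.16 × 0.18 × 0.1 = 695.232 MJ
Total at Population P: 14191.2 + 695.232 = 14886.432 MJ

14886.43 MJ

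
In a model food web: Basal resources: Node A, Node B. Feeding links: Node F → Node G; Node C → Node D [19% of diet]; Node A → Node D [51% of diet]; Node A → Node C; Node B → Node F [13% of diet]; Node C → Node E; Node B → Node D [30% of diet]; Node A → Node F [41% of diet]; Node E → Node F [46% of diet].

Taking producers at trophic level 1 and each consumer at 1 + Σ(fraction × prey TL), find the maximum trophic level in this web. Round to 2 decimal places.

3.92

Node C: 1 + 1 = 2
Node D: 1 + (0.51×1 + 0.3×1 + 0.19×2) = 2.19
Node E: 1 + 2 = 3
Node F: 1 + (0.41×1 + 0.46×3 + 0.13×1) = 2.92
Node G: 1 + 2.92 = 3.92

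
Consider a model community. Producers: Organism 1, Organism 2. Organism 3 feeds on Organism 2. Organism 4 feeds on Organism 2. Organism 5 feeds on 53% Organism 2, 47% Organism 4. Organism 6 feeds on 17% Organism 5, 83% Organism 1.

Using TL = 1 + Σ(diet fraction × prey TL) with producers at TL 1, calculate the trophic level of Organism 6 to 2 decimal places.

2.25

Organism 3: 1 + 1 = 2
Organism 4: 1 + 1 = 2
Organism 5: 1 + (0.53×1 + 0.47×2) = 2.47
Organism 6: 1 + (0.17×2.47 + 0.83×1) = 2.2499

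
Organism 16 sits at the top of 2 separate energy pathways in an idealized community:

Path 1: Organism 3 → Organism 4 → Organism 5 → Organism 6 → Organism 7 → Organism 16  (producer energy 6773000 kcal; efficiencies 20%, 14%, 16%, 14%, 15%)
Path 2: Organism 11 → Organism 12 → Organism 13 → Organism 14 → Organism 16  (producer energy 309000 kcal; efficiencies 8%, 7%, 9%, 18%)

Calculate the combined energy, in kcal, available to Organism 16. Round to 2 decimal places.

665.24 kcal

Path 1: 6773000 × 0.2 × 0.14 × 0.16 × 0.14 × 0.15 = 637.20384 kcal
Path 2: 309000 × 0.08 × 0.07 × 0.09 × 0.18 = 28.03248 kcal
Total at Organism 16: 637.20384 + 28.03248 = 665.23632 kcal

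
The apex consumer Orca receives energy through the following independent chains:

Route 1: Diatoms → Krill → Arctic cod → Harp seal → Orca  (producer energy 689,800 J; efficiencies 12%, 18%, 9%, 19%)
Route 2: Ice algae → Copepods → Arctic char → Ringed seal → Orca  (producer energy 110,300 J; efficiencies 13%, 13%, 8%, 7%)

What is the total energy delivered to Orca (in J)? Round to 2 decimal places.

Route 1: 689800 × 0.12 × 0.18 × 0.09 × 0.19 = 254.784528 J
Route 2: 110300 × 0.13 × 0.13 × 0.08 × 0.07 = 10.438792 J
Total at Orca: 254.784528 + 10.438792 = 265.22332 J

265.22 J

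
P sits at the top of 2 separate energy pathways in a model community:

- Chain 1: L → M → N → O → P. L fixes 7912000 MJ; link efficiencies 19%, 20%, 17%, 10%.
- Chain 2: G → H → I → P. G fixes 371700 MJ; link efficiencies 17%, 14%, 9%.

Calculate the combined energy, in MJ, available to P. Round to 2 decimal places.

5907.33 MJ

Chain 1: 7912000 × 0.19 × 0.2 × 0.17 × 0.1 = 5111.152 MJ
Chain 2: 371700 × 0.17 × 0.14 × 0.09 = 796.1814 MJ
Total at P: 5111.152 + 796.1814 = 5907.3334 MJ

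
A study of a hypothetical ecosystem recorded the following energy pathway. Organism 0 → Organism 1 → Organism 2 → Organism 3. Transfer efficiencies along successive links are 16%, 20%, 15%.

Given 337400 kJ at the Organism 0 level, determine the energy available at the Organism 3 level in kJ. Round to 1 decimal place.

Organism 1: 337400 × 0.16 = 53984 kJ
Organism 2: 53984 × 0.2 = 10796.8 kJ
Organism 3: 10796.8 × 0.15 = 1619.52 kJ

1619.5 kJ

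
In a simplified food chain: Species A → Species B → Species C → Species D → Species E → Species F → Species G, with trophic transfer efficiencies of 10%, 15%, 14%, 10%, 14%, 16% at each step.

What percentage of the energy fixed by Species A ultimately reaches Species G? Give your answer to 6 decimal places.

0.000470%

Product of link efficiencies: 0.1 × 0.15 × 0.14 × 0.1 × 0.14 × 0.16 = 0.000004704
As a percentage: 0.000004704 × 100 = 0.000470%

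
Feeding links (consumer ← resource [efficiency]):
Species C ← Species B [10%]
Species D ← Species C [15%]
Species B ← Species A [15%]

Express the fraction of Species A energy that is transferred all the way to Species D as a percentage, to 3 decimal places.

Product of link efficiencies: 0.15 × 0.1 × 0.15 = 0.00225
As a percentage: 0.00225 × 100 = 0.225%

0.225%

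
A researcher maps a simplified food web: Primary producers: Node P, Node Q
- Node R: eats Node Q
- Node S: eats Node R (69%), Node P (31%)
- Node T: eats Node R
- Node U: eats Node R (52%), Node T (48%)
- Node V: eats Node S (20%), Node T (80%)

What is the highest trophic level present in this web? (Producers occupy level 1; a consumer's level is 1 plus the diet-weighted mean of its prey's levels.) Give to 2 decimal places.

Node R: 1 + 1 = 2
Node S: 1 + (0.69×2 + 0.31×1) = 2.69
Node T: 1 + 2 = 3
Node U: 1 + (0.52×2 + 0.48×3) = 3.48
Node V: 1 + (0.2×2.69 + 0.8×3) = 3.938

3.94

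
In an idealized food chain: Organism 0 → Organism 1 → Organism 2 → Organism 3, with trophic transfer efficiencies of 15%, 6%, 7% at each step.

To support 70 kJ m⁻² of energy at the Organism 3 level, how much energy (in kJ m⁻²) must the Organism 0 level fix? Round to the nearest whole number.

Cumulative transfer efficiency: 0.15 × 0.06 × 0.07 = 0.00063
Organism 0 energy = 70 / 0.00063 = 111111 kJ m⁻²

111111 kJ m⁻²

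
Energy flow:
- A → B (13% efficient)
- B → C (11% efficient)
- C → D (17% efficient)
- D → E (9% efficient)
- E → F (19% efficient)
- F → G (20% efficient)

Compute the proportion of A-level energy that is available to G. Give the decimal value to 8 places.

Product of link efficiencies: 0.13 × 0.11 × 0.17 × 0.09 × 0.19 × 0.2 = 0.00000831402

0.00000831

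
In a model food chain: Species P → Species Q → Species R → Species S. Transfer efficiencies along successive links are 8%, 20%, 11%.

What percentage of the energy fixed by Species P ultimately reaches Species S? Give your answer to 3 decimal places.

0.176%

Product of link efficiencies: 0.08 × 0.2 × 0.11 = 0.00176
As a percentage: 0.00176 × 100 = 0.176%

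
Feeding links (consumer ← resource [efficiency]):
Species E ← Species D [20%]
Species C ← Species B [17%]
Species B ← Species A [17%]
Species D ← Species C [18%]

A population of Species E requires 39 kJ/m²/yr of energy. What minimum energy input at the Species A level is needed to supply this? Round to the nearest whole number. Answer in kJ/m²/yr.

37486 kJ/m²/yr

Cumulative transfer efficiency: 0.17 × 0.17 × 0.18 × 0.2 = 0.0010404
Species A energy = 39 / 0.0010404 = 37486 kJ/m²/yr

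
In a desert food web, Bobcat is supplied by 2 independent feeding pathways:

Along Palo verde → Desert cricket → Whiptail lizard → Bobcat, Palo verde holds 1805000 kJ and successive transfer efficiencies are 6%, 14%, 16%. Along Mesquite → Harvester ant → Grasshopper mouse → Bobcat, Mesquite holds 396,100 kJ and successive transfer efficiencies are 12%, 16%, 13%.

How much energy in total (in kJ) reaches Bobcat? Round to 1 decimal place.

3414.6 kJ

Via Palo verde: 1805000 × 0.06 × 0.14 × 0.16 = 2425.92 kJ
Via Mesquite: 396100 × 0.12 × 0.16 × 0.13 = 988.6656 kJ
Total at Bobcat: 2425.92 + 988.6656 = 3414.5856 kJ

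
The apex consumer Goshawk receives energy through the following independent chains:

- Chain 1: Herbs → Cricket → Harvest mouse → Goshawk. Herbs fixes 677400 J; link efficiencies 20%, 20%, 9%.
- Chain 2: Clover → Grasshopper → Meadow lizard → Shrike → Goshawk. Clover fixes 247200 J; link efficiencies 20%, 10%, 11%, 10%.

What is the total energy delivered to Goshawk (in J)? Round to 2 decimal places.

2493.02 J

Chain 1: 677400 × 0.2 × 0.2 × 0.09 = 2438.64 J
Chain 2: 247200 × 0.2 × 0.1 × 0.11 × 0.1 = 54.384 J
Total at Goshawk: 2438.64 + 54.384 = 2493.024 J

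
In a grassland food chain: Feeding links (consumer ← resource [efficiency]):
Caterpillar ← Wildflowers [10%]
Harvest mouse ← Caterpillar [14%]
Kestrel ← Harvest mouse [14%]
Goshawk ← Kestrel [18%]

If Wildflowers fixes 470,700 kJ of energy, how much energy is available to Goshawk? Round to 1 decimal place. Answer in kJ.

166.1 kJ

Caterpillar: 470700 × 0.1 = 47070 kJ
Harvest mouse: 47070 × 0.14 = 6589.8 kJ
Kestrel: 6589.8 × 0.14 = 922.572 kJ
Goshawk: 922.572 × 0.18 = 166.06296 kJ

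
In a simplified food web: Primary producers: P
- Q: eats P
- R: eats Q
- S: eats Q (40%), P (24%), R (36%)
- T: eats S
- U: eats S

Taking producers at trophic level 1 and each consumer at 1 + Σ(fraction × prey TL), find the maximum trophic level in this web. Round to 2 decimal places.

4.12

Q: 1 + 1 = 2
R: 1 + 2 = 3
S: 1 + (0.4×2 + 0.24×1 + 0.36×3) = 3.12
T: 1 + 3.12 = 4.12
U: 1 + 3.12 = 4.12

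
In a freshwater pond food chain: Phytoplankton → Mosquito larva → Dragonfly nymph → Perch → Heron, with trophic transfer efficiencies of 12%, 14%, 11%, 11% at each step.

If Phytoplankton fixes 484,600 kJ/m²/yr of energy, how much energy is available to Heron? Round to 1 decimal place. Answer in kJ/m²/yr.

98.5 kJ/m²/yr

Mosquito larva: 484600 × 0.12 = 58152 kJ/m²/yr
Dragonfly nymph: 58152 × 0.14 = 8141.28 kJ/m²/yr
Perch: 8141.28 × 0.11 = 895.5408 kJ/m²/yr
Heron: 895.5408 × 0.11 = 98.509488 kJ/m²/yr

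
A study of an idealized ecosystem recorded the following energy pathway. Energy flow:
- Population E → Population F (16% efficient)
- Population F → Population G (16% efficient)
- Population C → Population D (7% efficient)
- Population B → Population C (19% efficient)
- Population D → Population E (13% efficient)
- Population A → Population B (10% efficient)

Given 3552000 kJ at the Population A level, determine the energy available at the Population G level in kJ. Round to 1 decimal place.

15.7 kJ

Population B: 3552000 × 0.1 = 355200 kJ
Population C: 355200 × 0.19 = 67488 kJ
Population D: 67488 × 0.07 = 4724.16 kJ
Population E: 4724.16 × 0.13 = 614.1408 kJ
Population F: 614.1408 × 0.16 = 98.262528 kJ
Population G: 98.262528 × 0.16 = 15.72200448 kJ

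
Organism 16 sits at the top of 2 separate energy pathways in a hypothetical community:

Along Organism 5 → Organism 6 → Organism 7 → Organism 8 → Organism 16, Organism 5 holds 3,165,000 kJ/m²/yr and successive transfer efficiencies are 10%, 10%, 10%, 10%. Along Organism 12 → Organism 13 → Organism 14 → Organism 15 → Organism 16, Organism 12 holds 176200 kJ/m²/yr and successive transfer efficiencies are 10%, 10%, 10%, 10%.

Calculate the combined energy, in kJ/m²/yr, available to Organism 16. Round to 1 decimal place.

Via Organism 5: 3165000 × 0.1 × 0.1 × 0.1 × 0.1 = 316.5 kJ/m²/yr
Via Organism 12: 176200 × 0.1 × 0.1 × 0.1 × 0.1 = 17.62 kJ/m²/yr
Total at Organism 16: 316.5 + 17.62 = 334.12 kJ/m²/yr

334.1 kJ/m²/yr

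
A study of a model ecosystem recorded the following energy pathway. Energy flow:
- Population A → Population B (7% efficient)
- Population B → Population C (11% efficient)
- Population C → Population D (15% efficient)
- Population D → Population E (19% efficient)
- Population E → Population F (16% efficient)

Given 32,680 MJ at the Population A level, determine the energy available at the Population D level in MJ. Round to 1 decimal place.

37.7 MJ

Population B: 32680 × 0.07 = 2287.6 MJ
Population C: 2287.6 × 0.11 = 251.636 MJ
Population D: 251.636 × 0.15 = 37.7454 MJ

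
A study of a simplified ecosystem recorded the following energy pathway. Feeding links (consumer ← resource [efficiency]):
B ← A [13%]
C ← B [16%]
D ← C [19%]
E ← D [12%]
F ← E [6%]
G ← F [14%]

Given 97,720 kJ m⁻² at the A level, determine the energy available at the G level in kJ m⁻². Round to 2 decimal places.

0.39 kJ m⁻²

B: 97720 × 0.13 = 12703.6 kJ m⁻²
C: 12703.6 × 0.16 = 2032.576 kJ m⁻²
D: 2032.576 × 0.19 = 386.18944 kJ m⁻²
E: 386.18944 × 0.12 = 46.3427328 kJ m⁻²
F: 46.3427328 × 0.06 = 2.780563968 kJ m⁻²
G: 2.780563968 × 0.14 = 0.38927895552 kJ m⁻²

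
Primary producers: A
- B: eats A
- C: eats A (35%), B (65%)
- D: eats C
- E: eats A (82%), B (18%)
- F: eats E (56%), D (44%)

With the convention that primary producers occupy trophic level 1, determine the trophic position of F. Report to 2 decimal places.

B: 1 + 1 = 2
C: 1 + (0.35×1 + 0.65×2) = 2.65
D: 1 + 2.65 = 3.65
E: 1 + (0.82×1 + 0.18×2) = 2.18
F: 1 + (0.56×2.18 + 0.44×3.65) = 3.8268

3.83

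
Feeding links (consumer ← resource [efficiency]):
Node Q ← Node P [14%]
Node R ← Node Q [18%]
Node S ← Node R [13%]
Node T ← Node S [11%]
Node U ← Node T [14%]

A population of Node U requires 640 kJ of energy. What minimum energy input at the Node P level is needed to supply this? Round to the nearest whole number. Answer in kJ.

12685727 kJ

Cumulative transfer efficiency: 0.14 × 0.18 × 0.13 × 0.11 × 0.14 = 0.0000504504
Node P energy = 640 / 0.0000504504 = 12685727 kJ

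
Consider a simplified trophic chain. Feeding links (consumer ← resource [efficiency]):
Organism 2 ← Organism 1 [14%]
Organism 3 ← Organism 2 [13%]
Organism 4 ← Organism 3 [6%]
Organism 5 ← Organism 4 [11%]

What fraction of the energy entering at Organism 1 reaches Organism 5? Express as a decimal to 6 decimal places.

Product of link efficiencies: 0.14 × 0.13 × 0.06 × 0.11 = 0.00012012

0.000120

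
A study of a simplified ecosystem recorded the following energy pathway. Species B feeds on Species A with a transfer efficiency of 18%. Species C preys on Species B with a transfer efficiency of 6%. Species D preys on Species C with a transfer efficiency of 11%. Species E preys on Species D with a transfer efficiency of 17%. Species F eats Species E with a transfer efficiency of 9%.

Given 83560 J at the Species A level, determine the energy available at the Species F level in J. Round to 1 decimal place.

Species B: 83560 × 0.18 = 15040.8 J
Species C: 15040.8 × 0.06 = 902.448 J
Species D: 902.448 × 0.11 = 99.26928 J
Species E: 99.26928 × 0.17 = 16.8757776 J
Species F: 16.8757776 × 0.09 = 1.518819984 J

1.5 J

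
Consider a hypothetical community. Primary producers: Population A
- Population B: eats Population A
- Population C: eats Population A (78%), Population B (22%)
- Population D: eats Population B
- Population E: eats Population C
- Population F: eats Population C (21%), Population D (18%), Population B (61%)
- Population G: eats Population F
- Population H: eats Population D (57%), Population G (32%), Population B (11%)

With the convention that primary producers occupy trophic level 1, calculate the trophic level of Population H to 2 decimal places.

Population B: 1 + 1 = 2
Population C: 1 + (0.78×1 + 0.22×2) = 2.22
Population D: 1 + 2 = 3
Population E: 1 + 2.22 = 3.22
Population F: 1 + (0.21×2.22 + 0.18×3 + 0.61×2) = 3.2262
Population G: 1 + 3.2262 = 4.2262
Population H: 1 + (0.57×3 + 0.32×4.2262 + 0.11×2) = 4.282384

4.28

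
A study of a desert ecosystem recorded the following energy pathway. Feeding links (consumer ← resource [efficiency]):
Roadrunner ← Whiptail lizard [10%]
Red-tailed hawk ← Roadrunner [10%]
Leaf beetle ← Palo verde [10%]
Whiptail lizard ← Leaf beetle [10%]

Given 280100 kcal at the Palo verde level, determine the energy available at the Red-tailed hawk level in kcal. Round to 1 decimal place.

28.0 kcal

Leaf beetle: 280100 × 0.1 = 28010 kcal
Whiptail lizard: 28010 × 0.1 = 2801 kcal
Roadrunner: 2801 × 0.1 = 280.1 kcal
Red-tailed hawk: 280.1 × 0.1 = 28.01 kcal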